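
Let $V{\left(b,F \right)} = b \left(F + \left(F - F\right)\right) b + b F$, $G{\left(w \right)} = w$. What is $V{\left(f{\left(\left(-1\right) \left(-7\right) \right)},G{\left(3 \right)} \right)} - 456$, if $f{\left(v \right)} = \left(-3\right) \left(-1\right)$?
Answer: $-420$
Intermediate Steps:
$f{\left(v \right)} = 3$
$V{\left(b,F \right)} = F b + F b^{2}$ ($V{\left(b,F \right)} = b \left(F + 0\right) b + F b = b F b + F b = F b b + F b = F b^{2} + F b = F b + F b^{2}$)
$V{\left(f{\left(\left(-1\right) \left(-7\right) \right)},G{\left(3 \right)} \right)} - 456 = 3 \cdot 3 \left(1 + 3\right) - 456 = 3 \cdot 3 \cdot 4 - 456 = 36 - 456 = -420$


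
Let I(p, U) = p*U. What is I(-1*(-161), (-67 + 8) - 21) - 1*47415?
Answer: -60295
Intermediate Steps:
I(p, U) = U*p
I(-1*(-161), (-67 + 8) - 21) - 1*47415 = ((-67 + 8) - 21)*(-1*(-161)) - 1*47415 = (-59 - 21)*161 - 47415 = -80*161 - 47415 = -12880 - 47415 = -60295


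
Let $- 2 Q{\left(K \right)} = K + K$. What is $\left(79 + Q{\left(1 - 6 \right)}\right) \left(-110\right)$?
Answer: $-9240$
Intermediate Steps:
$Q{\left(K \right)} = - K$ ($Q{\left(K \right)} = - \frac{K + K}{2} = - \frac{2 K}{2} = - K$)
$\left(79 + Q{\left(1 - 6 \right)}\right) \left(-110\right) = \left(79 - \left(1 - 6\right)\right) \left(-110\right) = \left(79 - -5\right) \left(-110\right) = \left(79 + 5\right) \left(-110\right) = 84 \left(-110\right) = -9240$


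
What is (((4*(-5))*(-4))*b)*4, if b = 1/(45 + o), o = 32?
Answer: 320/77 ≈ 4.1558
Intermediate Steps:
b = 1/77 (b = 1/(45 + 32) = 1/77 ≈ 0.012987)
(((4*(-5))*(-4))*b)*4 = (((4*(-5))*(-4))*(1/77))*4 = (-20*(-4)*(1/77))*4 = (80*(1/77))*4 = (80/77)*4 = 320/77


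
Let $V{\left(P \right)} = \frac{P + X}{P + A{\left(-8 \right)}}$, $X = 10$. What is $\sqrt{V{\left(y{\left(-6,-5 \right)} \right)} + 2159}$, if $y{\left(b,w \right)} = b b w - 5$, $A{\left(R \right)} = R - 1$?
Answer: $\frac{\sqrt{81290074}}{194} \approx 46.475$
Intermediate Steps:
$A{\left(R \right)} = -1 + R$
$y{\left(b,w \right)} = -5 + w b^{2}$ ($y{\left(b,w \right)} = b^{2} w - 5 = w b^{2} - 5 = -5 + w b^{2}$)
$V{\left(P \right)} = \frac{10 + P}{-9 + P}$ ($V{\left(P \right)} = \frac{P + 10}{P - 9} = \frac{10 + P}{P - 9} = \frac{10 + P}{-9 + P}$)
$\sqrt{V{\left(y{\left(-6,-5 \right)} \right)} + 2159} = \sqrt{\frac{10 - \left(5 + 5 \left(-6\right)^{2}\right)}{-9 - \left(5 + 5 \left(-6\right)^{2}\right)} + 2159} = \sqrt{\frac{10 - 185}{-9 - 185} + 2159} = \sqrt{\frac{1}{-194} \left(-175\right) + 2159} = \sqrt{\left(- \frac{1}{194}\right) \left(-175\right) + 2159} = \sqrt{\frac{175}{194} + 2159} = \sqrt{\frac{419021}{194}} = \frac{\sqrt{81290074}}{194}$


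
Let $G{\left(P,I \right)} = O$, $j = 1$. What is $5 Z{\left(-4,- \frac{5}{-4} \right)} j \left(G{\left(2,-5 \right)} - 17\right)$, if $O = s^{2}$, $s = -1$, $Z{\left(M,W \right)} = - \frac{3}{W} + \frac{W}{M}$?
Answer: $217$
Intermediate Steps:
$O = 1$ ($O = \left(-1\right)^{2} = 1$)
$G{\left(P,I \right)} = 1$
$5 Z{\left(-4,- \frac{5}{-4} \right)} j \left(G{\left(2,-5 \right)} - 17\right) = 5 \left(- \frac{3}{\left(-5\right) \frac{1}{-4}} + \frac{\left(-5\right) \frac{1}{-4}}{-4}\right) 1 \left(1 - 17\right) = 5 \left(- \frac{3}{\left(-5\right) \left(- \frac{1}{4}\right)} + \left(-5\right) \left(- \frac{1}{4}\right) \left(- \frac{1}{4}\right)\right) 1 \left(-16\right) = 5 \left(- \frac{3}{\frac{5}{4}} + \frac{5}{4} \left(- \frac{1}{4}\right)\right) 1 \left(-16\right) = 5 \left(\left(-3\right) \frac{4}{5} - \frac{5}{16}\right) 1 \left(-16\right) = 5 \left(- \frac{12}{5} - \frac{5}{16}\right) 1 \left(-16\right) = 5 \left(- \frac{217}{80}\right) 1 \left(-16\right) = \left(- \frac{217}{16}\right) 1 \left(-16\right) = \left(- \frac{217}{16}\right) \left(-16\right) = 217$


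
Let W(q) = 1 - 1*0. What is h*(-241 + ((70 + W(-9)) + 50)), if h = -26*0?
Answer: 0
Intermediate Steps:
W(q) = 1 (W(q) = 1 + 0 = 1)
h = 0
h*(-241 + ((70 + W(-9)) + 50)) = 0*(-241 + ((70 + 1) + 50)) = 0*(-241 + (71 + 50)) = 0*(-241 + 121) = 0*(-120) = 0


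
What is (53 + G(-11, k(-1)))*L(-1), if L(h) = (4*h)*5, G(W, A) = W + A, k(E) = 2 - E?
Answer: -900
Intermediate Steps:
G(W, A) = A + W
L(h) = 20*h
(53 + G(-11, k(-1)))*L(-1) = (53 + ((2 - 1*(-1)) - 11))*(20*(-1)) = (53 + ((2 + 1) - 11))*(-20) = (53 + (3 - 11))*(-20) = (53 - 8)*(-20) = 45*(-20) = -900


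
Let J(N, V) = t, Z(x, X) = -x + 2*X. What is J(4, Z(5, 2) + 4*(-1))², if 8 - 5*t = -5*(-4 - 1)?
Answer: 289/25 ≈ 11.560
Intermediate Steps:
t = -17/5 (t = 8/5 - (-1)*(-4 - 1) = 8/5 - (-1)*(-5) = 8/5 - ⅕*25 = 8/5 - 5 = -17/5 ≈ -3.4000)
J(N, V) = -17/5
J(4, Z(5, 2) + 4*(-1))² = (-17/5)² = 289/25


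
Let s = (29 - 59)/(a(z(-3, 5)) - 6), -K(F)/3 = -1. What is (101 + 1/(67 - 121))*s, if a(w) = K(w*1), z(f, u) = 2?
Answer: 27265/27 ≈ 1009.8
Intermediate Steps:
K(F) = 3 (K(F) = -3*(-1) = 3)
a(w) = 3
s = 10 (s = (29 - 59)/(3 - 6) = -30/(-3) = -30*(-1/3) = 10)
(101 + 1/(67 - 121))*s = (101 + 1/(67 - 121))*10 = (101 + 1/(-54))*10 = (101 - 1/54)*10 = (5453/54)*10 = 27265/27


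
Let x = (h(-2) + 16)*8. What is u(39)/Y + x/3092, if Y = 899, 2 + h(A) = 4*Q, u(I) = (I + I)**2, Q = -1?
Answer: 4720912/694927 ≈ 6.7934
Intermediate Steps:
u(I) = 4*I**2 (u(I) = (2*I)**2 = 4*I**2)
h(A) = -6 (h(A) = -2 + 4*(-1) = -2 - 4 = -6)
x = 80 (x = (-6 + 16)*8 = 10*8 = 80)
u(39)/Y + x/3092 = (4*39**2)/899 + 80/3092 = (4*1521)*(1/899) + 80*(1/3092) = 6084*(1/899) + 20/773 = 6084/899 + 20/773 = 4720912/694927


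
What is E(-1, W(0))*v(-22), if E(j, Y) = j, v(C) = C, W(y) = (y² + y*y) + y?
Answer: 22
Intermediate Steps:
W(y) = y + 2*y² (W(y) = (y² + y²) + y = 2*y² + y = y + 2*y²)
E(-1, W(0))*v(-22) = -1*(-22) = 22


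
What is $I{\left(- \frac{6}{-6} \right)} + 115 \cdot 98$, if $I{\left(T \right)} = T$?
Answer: $11271$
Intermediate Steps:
$I{\left(- \frac{6}{-6} \right)} + 115 \cdot 98 = - \frac{6}{-6} + 115 \cdot 98 = \left(-6\right) \left(- \frac{1}{6}\right) + 11270 = 1 + 11270 = 11271$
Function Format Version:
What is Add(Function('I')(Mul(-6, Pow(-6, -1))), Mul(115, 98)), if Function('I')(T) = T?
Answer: 11271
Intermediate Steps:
Add(Function('I')(Mul(-6, Pow(-6, -1))), Mul(115, 98)) = Add(Mul(-6, Pow(-6, -1)), Mul(115, 98)) = Add(Mul(-6, Rational(-1, 6)), 11270) = Add(1, 11270) = 11271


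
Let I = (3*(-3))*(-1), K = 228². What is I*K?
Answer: 467856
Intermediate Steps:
K = 51984
I = 9 (I = -9*(-1) = 9)
I*K = 9*51984 = 467856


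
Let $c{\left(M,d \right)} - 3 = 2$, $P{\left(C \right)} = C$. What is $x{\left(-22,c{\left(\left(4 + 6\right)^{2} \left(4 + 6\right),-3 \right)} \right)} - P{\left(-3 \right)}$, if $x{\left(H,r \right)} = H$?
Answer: $-19$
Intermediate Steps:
$c{\left(M,d \right)} = 5$ ($c{\left(M,d \right)} = 3 + 2 = 5$)
$x{\left(-22,c{\left(\left(4 + 6\right)^{2} \left(4 + 6\right),-3 \right)} \right)} - P{\left(-3 \right)} = -22 - -3 = -22 + 3 = -19$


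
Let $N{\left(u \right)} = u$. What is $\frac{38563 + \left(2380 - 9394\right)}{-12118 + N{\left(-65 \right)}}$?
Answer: $- \frac{31549}{12183} \approx -2.5896$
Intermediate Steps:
$\frac{38563 + \left(2380 - 9394\right)}{-12118 + N{\left(-65 \right)}} = \frac{38563 + \left(2380 - 9394\right)}{-12118 - 65} = \frac{38563 - 7014}{-12183} = 31549 \left(- \frac{1}{12183}\right) = - \frac{31549}{12183}$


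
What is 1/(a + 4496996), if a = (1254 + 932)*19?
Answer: 1/4538530 ≈ 2.2034e-7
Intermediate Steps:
a = 41534 (a = 2186*19 = 41534)
1/(a + 4496996) = 1/(41534 + 4496996) = 1/4538530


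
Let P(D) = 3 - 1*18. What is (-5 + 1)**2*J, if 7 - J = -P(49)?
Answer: -128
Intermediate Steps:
P(D) = -15 (P(D) = 3 - 18 = -15)
J = -8 (J = 7 - (-1)*(-15) = 7 - 1*15 = 7 - 15 = -8)
(-5 + 1)**2*J = (-5 + 1)**2*(-8) = (-4)**2*(-8) = 16*(-8) = -128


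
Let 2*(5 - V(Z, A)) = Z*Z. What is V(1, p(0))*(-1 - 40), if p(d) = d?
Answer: -369/2 ≈ -184.50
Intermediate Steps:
V(Z, A) = 5 - Z**2/2 (V(Z, A) = 5 - Z*Z/2 = 5 - Z**2/2)
V(1, p(0))*(-1 - 40) = (5 - 1/2*1**2)*(-1 - 40) = (5 - 1/2*1)*(-41) = (5 - 1/2)*(-41) = (9/2)*(-41) = -369/2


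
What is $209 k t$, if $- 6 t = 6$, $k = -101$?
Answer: $21109$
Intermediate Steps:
$t = -1$ ($t = \left(- \frac{1}{6}\right) 6 = -1$)
$209 k t = 209 \left(-101\right) \left(-1\right) = \left(-21109\right) \left(-1\right) = 21109$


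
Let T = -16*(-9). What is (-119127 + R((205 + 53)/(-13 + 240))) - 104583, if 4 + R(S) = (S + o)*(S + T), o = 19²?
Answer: -8819432776/51529 ≈ -1.7115e+5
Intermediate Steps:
o = 361
T = 144
R(S) = -4 + (144 + S)*(361 + S) (R(S) = -4 + (S + 361)*(S + 144) = -4 + (361 + S)*(144 + S) = -4 + (144 + S)*(361 + S))
(-119127 + R((205 + 53)/(-13 + 240))) - 104583 = (-119127 + (51980 + ((205 + 53)/(-13 + 240))² + 505*((205 + 53)/(-13 + 240)))) - 104583 = (-119127 + (51980 + (258/227)² + 505*(258/227))) - 104583 = (-119127 + (51980 + 66564/51529 + 130290/227)) - 104583 = (-119127 + 2708119814/51529) - 104583 = -3430375369/51529 - 104583 = -8819432776/51529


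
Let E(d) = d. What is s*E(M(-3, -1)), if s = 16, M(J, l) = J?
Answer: -48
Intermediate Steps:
s*E(M(-3, -1)) = 16*(-3) = -48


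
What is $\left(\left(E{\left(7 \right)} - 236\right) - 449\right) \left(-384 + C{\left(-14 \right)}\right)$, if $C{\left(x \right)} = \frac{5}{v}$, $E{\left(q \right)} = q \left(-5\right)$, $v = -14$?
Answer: $\frac{1937160}{7} \approx 2.7674 \cdot 10^{5}$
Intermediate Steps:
$E{\left(q \right)} = - 5 q$
$C{\left(x \right)} = - \frac{5}{14}$ ($C{\left(x \right)} = \frac{5}{-14} = 5 \left(- \frac{1}{14}\right) = - \frac{5}{14}$)
$\left(\left(E{\left(7 \right)} - 236\right) - 449\right) \left(-384 + C{\left(-14 \right)}\right) = \left(\left(\left(-5\right) 7 - 236\right) - 449\right) \left(-384 - \frac{5}{14}\right) = \left(\left(-35 - 236\right) - 449\right) \left(- \frac{5381}{14}\right) = \left(-271 - 449\right) \left(- \frac{5381}{14}\right) = \left(-720\right) \left(- \frac{5381}{14}\right) = \frac{1937160}{7}$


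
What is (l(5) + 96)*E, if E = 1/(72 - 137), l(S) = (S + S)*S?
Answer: -146/65 ≈ -2.2462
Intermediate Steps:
l(S) = 2*S**2 (l(S) = (2*S)*S = 2*S**2)
E = -1/65 (E = 1/(-65) = -1/65 ≈ -0.015385)
(l(5) + 96)*E = (2*5**2 + 96)*(-1/65) = (2*25 + 96)*(-1/65) = (50 + 96)*(-1/65) = 146*(-1/65) = -146/65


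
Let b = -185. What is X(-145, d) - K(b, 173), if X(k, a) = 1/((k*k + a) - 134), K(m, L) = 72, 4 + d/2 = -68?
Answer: -1493783/20747 ≈ -72.000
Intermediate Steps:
d = -144 (d = -8 + 2*(-68) = -8 - 136 = -144)
X(k, a) = 1/(-134 + a + k**2) (X(k, a) = 1/((k**2 + a) - 134) = 1/((a + k**2) - 134) = 1/(-134 + a + k**2))
X(-145, d) - K(b, 173) = 1/(-134 - 144 + (-145)**2) - 1*72 = 1/(-134 - 144 + 21025) - 72 = 1/20747 - 72 = -1493783/20747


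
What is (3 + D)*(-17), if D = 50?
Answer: -901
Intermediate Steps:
(3 + D)*(-17) = (3 + 50)*(-17) = 53*(-17) = -901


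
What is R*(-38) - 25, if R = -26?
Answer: 963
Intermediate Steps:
R*(-38) - 25 = -26*(-38) - 25 = 988 - 25 = 963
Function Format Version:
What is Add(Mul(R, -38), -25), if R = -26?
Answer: 963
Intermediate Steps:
Add(Mul(R, -38), -25) = Add(Mul(-26, -38), -25) = Add(988, -25) = 963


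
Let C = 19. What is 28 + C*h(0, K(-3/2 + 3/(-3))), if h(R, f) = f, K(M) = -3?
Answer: -29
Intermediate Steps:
28 + C*h(0, K(-3/2 + 3/(-3))) = 28 + 19*(-3) = 28 - 57 = -29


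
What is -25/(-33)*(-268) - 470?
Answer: -22210/33 ≈ -673.03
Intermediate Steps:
-25/(-33)*(-268) - 470 = -25*(-1/33)*(-268) - 470 = (25/33)*(-268) - 470 = -6700/33 - 470 = -22210/33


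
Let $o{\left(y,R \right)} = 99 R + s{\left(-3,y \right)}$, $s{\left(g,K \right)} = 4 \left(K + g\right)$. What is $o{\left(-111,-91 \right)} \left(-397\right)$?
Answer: $3757605$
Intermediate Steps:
$s{\left(g,K \right)} = 4 K + 4 g$
$o{\left(y,R \right)} = -12 + 4 y + 99 R$ ($o{\left(y,R \right)} = 99 R + \left(4 y + 4 \left(-3\right)\right) = 99 R + \left(4 y - 12\right) = 99 R + \left(-12 + 4 y\right) = -12 + 4 y + 99 R$)
$o{\left(-111,-91 \right)} \left(-397\right) = \left(-12 + 4 \left(-111\right) + 99 \left(-91\right)\right) \left(-397\right) = \left(-12 - 444 - 9009\right) \left(-397\right) = \left(-9465\right) \left(-397\right) = 3757605$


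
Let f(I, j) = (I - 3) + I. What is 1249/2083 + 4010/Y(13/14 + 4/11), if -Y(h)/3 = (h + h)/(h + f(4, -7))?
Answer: -1348733494/414517 ≈ -3253.7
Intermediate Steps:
f(I, j) = -3 + 2*I (f(I, j) = (-3 + I) + I = -3 + 2*I)
Y(h) = -6*h/(5 + h) (Y(h) = -3*(h + h)/(h + (-3 + 2*4)) = -3*2*h/(h + (-3 + 8)) = -3*2*h/(h + 5) = -3*2*h/(5 + h) = -6*h/(5 + h))
1249/2083 + 4010/Y(13/14 + 4/11) = 1249/2083 + 4010/((-6*(13/14 + 4/11)/(5 + (13/14 + 4/11)))) = 1249/2083 + 4010/((-6*199/154/(5 + 199/154))) = 1249/2083 + 4010/((-6*199/154/969/154)) = 1249/2083 + 4010/((-6*199/154*154/969)) = 1249/2083 + 4010/(-398/323) = 1249/2083 + 4010*(-323/398) = 1249/2083 - 647615/199 = -1348733494/414517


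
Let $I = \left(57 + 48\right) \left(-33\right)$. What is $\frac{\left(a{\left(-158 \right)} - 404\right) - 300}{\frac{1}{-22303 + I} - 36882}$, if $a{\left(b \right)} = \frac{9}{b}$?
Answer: $\frac{1433229044}{75079654783} \approx 0.019089$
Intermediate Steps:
$I = -3465$ ($I = 105 \left(-33\right) = -3465$)
$\frac{\left(a{\left(-158 \right)} - 404\right) - 300}{\frac{1}{-22303 + I} - 36882} = \frac{\left(\frac{9}{-158} - 404\right) - 300}{\frac{1}{-22303 - 3465} - 36882} = \frac{\left(9 \left(- \frac{1}{158}\right) - 404\right) - 300}{\frac{1}{-25768} - 36882} = \frac{\left(- \frac{9}{158} - 404\right) - 300}{- \frac{1}{25768} - 36882} = \frac{- \frac{63841}{158} - 300}{- \frac{950375377}{25768}} = \left(- \frac{111241}{158}\right) \left(- \frac{25768}{950375377}\right) = \frac{1433229044}{75079654783}$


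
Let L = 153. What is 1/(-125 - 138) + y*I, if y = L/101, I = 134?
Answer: 5391925/26563 ≈ 202.99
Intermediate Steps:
y = 153/101 ≈ 1.5149
1/(-125 - 138) + y*I = 1/(-125 - 138) + (153/101)*134 = 1/(-263) + 20502/101 = -1/263 + 20502/101 = 5391925/26563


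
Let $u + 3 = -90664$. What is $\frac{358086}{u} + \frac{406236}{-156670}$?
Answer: $- \frac{46466766516}{7102399445} \approx -6.5424$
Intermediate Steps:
$u = -90667$ ($u = -3 - 90664 = -90667$)
$\frac{358086}{u} + \frac{406236}{-156670} = \frac{358086}{-90667} + \frac{406236}{-156670} = 358086 \left(- \frac{1}{90667}\right) + 406236 \left(- \frac{1}{156670}\right) = - \frac{358086}{90667} - \frac{203118}{78335} = - \frac{46466766516}{7102399445}$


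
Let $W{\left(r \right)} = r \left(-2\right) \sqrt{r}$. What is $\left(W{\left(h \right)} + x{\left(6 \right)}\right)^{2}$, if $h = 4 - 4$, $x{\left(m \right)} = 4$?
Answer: $16$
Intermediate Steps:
$h = 0$
$W{\left(r \right)} = - 2 r^{\frac{3}{2}}$ ($W{\left(r \right)} = - 2 r \sqrt{r} = - 2 r^{\frac{3}{2}}$)
$\left(W{\left(h \right)} + x{\left(6 \right)}\right)^{2} = \left(- 2 \cdot 0^{\frac{3}{2}} + 4\right)^{2} = \left(\left(-2\right) 0 + 4\right)^{2} = \left(0 + 4\right)^{2} = 4^{2} = 16$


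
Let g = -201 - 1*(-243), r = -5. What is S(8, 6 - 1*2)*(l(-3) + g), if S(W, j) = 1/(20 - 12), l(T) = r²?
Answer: 67/8 ≈ 8.3750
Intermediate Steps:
l(T) = 25 (l(T) = (-5)² = 25)
S(W, j) = ⅛ (S(W, j) = 1/8 = ⅛)
g = 42 (g = -201 + 243 = 42)
S(8, 6 - 1*2)*(l(-3) + g) = (25 + 42)/8 = (⅛)*67 = 67/8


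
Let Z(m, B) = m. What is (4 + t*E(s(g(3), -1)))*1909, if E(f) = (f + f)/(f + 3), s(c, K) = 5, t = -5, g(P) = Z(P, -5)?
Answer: -17181/4 ≈ -4295.3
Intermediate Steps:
g(P) = P
E(f) = 2*f/(3 + f) (E(f) = (2*f)/(3 + f) = 2*f/(3 + f))
(4 + t*E(s(g(3), -1)))*1909 = (4 - 10*5/(3 + 5))*1909 = (4 - 10*5/8)*1909 = (4 - 5*5/4)*1909 = (4 - 25/4)*1909 = -9/4*1909 = -17181/4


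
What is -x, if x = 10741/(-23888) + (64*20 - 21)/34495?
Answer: 340435803/824016560 ≈ 0.41314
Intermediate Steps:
x = -340435803/824016560 (x = 10741*(-1/23888) + (1280 - 21)*(1/34495) = -10741/23888 + 1259*(1/34495) = -10741/23888 + 1259/34495 = -340435803/824016560 ≈ -0.41314)
-x = -1*(-340435803/824016560) = 340435803/824016560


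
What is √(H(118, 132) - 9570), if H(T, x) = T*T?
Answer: √4354 ≈ 65.985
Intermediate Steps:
H(T, x) = T²
√(H(118, 132) - 9570) = √(118² - 9570) = √(13924 - 9570) = √4354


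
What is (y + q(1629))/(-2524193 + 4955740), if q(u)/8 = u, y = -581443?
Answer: -568411/2431547 ≈ -0.23377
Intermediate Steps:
q(u) = 8*u
(y + q(1629))/(-2524193 + 4955740) = (-581443 + 8*1629)/(-2524193 + 4955740) = (-581443 + 13032)/2431547 = -568411*1/2431547 = -568411/2431547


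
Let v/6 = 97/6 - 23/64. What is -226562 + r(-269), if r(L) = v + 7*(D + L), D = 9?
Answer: -7305189/32 ≈ -2.2829e+5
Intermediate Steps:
v = 3035/32 (v = 6*(97/6 - 23/64) = 6*(3035/192) = 3035/32 ≈ 94.844)
r(L) = 5051/32 + 7*L (r(L) = 3035/32 + 7*(9 + L) = 3035/32 + (63 + 7*L) = 5051/32 + 7*L)
-226562 + r(-269) = -226562 + (5051/32 + 7*(-269)) = -226562 + (5051/32 - 1883) = -226562 - 55205/32 = -7305189/32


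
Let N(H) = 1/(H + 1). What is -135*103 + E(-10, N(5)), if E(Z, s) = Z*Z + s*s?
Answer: -496979/36 ≈ -13805.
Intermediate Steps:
N(H) = 1/(1 + H)
E(Z, s) = Z² + s²
-135*103 + E(-10, N(5)) = -135*103 + ((-10)² + (1/(1 + 5))²) = -13905 + (100 + (1/6)²) = -13905 + (100 + (⅙)²) = -13905 + (100 + 1/36) = -13905 + 3601/36 = -496979/36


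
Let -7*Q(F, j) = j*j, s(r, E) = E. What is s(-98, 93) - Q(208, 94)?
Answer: 9487/7 ≈ 1355.3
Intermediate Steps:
Q(F, j) = -j²/7 (Q(F, j) = -j*j/7 = -j²/7)
s(-98, 93) - Q(208, 94) = 93 - (-1)*94²/7 = 93 - (-1)*8836/7 = 93 - 1*(-8836/7) = 93 + 8836/7 = 9487/7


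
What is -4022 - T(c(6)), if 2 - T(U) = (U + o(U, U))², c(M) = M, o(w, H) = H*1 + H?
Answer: -3700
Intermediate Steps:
o(w, H) = 2*H (o(w, H) = H + H = 2*H)
T(U) = 2 - 9*U² (T(U) = 2 - (U + 2*U)² = 2 - (3*U)² = 2 - 9*U²)
-4022 - T(c(6)) = -4022 - (2 - 9*6²) = -4022 - (2 - 9*36) = -4022 - (2 - 324) = -4022 - 1*(-322) = -4022 + 322 = -3700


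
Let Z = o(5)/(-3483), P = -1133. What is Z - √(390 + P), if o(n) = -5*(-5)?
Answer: -25/3483 - I*√743 ≈ -0.0071777 - 27.258*I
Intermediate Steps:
o(n) = 25
Z = -25/3483 (Z = 25/(-3483) = 25*(-1/3483) = -25/3483 ≈ -0.0071777)
Z - √(390 + P) = -25/3483 - √(390 - 1133) = -25/3483 - √(-743) = -25/3483 - I*√743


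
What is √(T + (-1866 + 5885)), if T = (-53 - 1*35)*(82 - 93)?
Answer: √4987 ≈ 70.619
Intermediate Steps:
T = 968 (T = (-53 - 35)*(-11) = -88*(-11) = 968)
√(T + (-1866 + 5885)) = √(968 + (-1866 + 5885)) = √(968 + 4019) = √4987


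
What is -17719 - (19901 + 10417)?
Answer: -48037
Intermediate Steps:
-17719 - (19901 + 10417) = -17719 - 1*30318 = -17719 - 30318 = -48037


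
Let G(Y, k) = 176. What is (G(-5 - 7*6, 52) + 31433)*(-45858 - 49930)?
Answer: -3027762892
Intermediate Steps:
(G(-5 - 7*6, 52) + 31433)*(-45858 - 49930) = (176 + 31433)*(-45858 - 49930) = 31609*(-95788) = -3027762892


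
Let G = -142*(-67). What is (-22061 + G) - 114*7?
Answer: -13345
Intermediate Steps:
G = 9514
(-22061 + G) - 114*7 = (-22061 + 9514) - 114*7 = -12547 - 798 = -13345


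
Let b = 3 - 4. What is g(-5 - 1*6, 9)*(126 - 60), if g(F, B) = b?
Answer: -66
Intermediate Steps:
b = -1
g(F, B) = -1
g(-5 - 1*6, 9)*(126 - 60) = -(126 - 60) = -1*66 = -66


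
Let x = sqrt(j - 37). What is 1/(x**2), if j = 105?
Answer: 1/68 ≈ 0.014706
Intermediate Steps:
x = 2*sqrt(17) (x = sqrt(105 - 37) = sqrt(68) = 2*sqrt(17) ≈ 8.2462)
1/(x**2) = 1/((2*sqrt(17))**2) = 1/68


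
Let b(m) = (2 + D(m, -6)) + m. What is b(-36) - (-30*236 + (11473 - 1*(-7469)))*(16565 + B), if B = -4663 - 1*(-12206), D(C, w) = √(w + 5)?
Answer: -285969130 + I ≈ -2.8597e+8 + 1.0*I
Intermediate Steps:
D(C, w) = √(5 + w)
b(m) = 2 + I + m (b(m) = (2 + √(5 - 6)) + m = (2 + √(-1)) + m = (2 + I) + m = 2 + I + m)
B = 7543 (B = -4663 + 12206 = 7543)
b(-36) - (-30*236 + (11473 - 1*(-7469)))*(16565 + B) = (2 + I - 36) - (-30*236 + (11473 - 1*(-7469)))*(16565 + 7543) = (-34 + I) - (-7080 + (11473 + 7469))*24108 = (-34 + I) - (-7080 + 18942)*24108 = (-34 + I) - 11862*24108 = (-34 + I) - 1*285969096 = (-34 + I) - 285969096 = -285969130 + I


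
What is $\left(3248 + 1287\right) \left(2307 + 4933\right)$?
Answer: $32833400$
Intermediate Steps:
$\left(3248 + 1287\right) \left(2307 + 4933\right) = 4535 \cdot 7240 = 32833400$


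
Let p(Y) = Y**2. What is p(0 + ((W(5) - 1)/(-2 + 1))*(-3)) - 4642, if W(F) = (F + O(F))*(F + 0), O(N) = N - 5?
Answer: 542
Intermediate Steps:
O(N) = -5 + N
W(F) = F*(-5 + 2*F) (W(F) = (F + (-5 + F))*(F + 0) = (-5 + 2*F)*F = F*(-5 + 2*F))
p(0 + ((W(5) - 1)/(-2 + 1))*(-3)) - 4642 = (0 + ((5*(-5 + 2*5) - 1)/(-2 + 1))*(-3))**2 - 4642 = (0 + ((5*(-5 + 10) - 1)/(-1))*(-3))**2 - 4642 = (0 + ((5*5 - 1)*(-1))*(-3))**2 - 4642 = (0 + ((25 - 1)*(-1))*(-3))**2 - 4642 = (0 + (24*(-1))*(-3))**2 - 4642 = (0 - 24*(-3))**2 - 4642 = (0 + 72)**2 - 4642 = 72**2 - 4642 = 5184 - 4642 = 542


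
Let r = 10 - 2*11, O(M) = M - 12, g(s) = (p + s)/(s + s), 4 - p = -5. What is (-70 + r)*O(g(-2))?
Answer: 2255/2 ≈ 1127.5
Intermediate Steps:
p = 9 (p = 4 - 1*(-5) = 4 + 5 = 9)
g(s) = (9 + s)/(2*s) (g(s) = (9 + s)/(s + s) = (9 + s)/((2*s)) = (9 + s)*(1/(2*s)) = (9 + s)/(2*s))
O(M) = -12 + M
r = -12 (r = 10 - 22 = -12)
(-70 + r)*O(g(-2)) = (-70 - 12)*(-12 + (½)*(9 - 2)/(-2)) = -82*(-12 + (½)*(-½)*7) = -82*(-12 - 7/4) = -82*(-55/4) = 2255/2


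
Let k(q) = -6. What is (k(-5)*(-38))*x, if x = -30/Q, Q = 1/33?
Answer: -225720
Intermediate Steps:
Q = 1/33 ≈ 0.030303
x = -990 (x = -30/1/33 = -30*33 = -990)
(k(-5)*(-38))*x = -6*(-38)*(-990) = 228*(-990) = -225720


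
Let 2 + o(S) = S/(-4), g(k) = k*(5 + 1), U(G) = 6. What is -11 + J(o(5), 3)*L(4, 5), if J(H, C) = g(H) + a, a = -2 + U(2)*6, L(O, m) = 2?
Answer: 18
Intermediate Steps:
a = 34 (a = -2 + 6*6 = -2 + 36 = 34)
g(k) = 6*k (g(k) = k*6 = 6*k)
o(S) = -2 - S/4 (o(S) = -2 + S/(-4) = -2 + S*(-1/4) = -2 - S/4)
J(H, C) = 34 + 6*H (J(H, C) = 6*H + 34 = 34 + 6*H)
-11 + J(o(5), 3)*L(4, 5) = -11 + (34 + 6*(-2 - 1/4*5))*2 = -11 + (34 + 6*(-2 - 5/4))*2 = -11 + (34 + 6*(-13/4))*2 = -11 + (34 - 39/2)*2 = -11 + (29/2)*2 = -11 + 29 = 18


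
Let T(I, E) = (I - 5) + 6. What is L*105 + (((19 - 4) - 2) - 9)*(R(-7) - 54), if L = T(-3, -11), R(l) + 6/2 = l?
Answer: -466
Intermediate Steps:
R(l) = -3 + l
T(I, E) = 1 + I (T(I, E) = (-5 + I) + 6 = 1 + I)
L = -2 (L = 1 - 3 = -2)
L*105 + (((19 - 4) - 2) - 9)*(R(-7) - 54) = -2*105 + (((19 - 4) - 2) - 9)*((-3 - 7) - 54) = -210 + ((15 - 2) - 9)*(-10 - 54) = -210 + (13 - 9)*(-64) = -210 + 4*(-64) = -210 - 256 = -466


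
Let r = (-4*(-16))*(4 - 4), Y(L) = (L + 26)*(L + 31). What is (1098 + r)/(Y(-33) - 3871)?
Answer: -1098/3857 ≈ -0.28468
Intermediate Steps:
Y(L) = (26 + L)*(31 + L)
r = 0 (r = 64*0 = 0)
(1098 + r)/(Y(-33) - 3871) = (1098 + 0)/((806 + (-33)² + 57*(-33)) - 3871) = 1098/((806 + 1089 - 1881) - 3871) = 1098/(14 - 3871) = 1098/(-3857) = 1098*(-1/3857) = -1098/3857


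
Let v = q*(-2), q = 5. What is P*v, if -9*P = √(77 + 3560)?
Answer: 10*√3637/9 ≈ 67.008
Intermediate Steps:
v = -10 (v = 5*(-2) = -10)
P = -√3637/9 (P = -√(77 + 3560)/9 = -√3637/9 ≈ -6.7008)
P*v = -√3637/9*(-10) = 10*√3637/9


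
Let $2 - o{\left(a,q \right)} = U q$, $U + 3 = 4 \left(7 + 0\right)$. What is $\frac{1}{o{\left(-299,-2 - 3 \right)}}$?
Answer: $\frac{1}{127} \approx 0.007874$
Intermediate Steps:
$U = 25$ ($U = -3 + 4 \left(7 + 0\right) = -3 + 4 \cdot 7 = -3 + 28 = 25$)
$o{\left(a,q \right)} = 2 - 25 q$
$\frac{1}{o{\left(-299,-2 - 3 \right)}} = \frac{1}{2 - 25 \left(-2 - 3\right)} = \frac{1}{2 - -125} = \frac{1}{2 + 125} = \frac{1}{127}$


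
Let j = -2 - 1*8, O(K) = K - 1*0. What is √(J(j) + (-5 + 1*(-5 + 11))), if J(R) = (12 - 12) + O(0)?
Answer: 1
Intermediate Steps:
O(K) = K (O(K) = K + 0 = K)
j = -10 (j = -2 - 8 = -10)
J(R) = 0 (J(R) = (12 - 12) + 0 = 0 + 0 = 0)
√(J(j) + (-5 + 1*(-5 + 11))) = √(0 + (-5 + 1*(-5 + 11))) = √(0 + (-5 + 1*6)) = √(0 + (-5 + 6)) = √(0 + 1) = √1 = 1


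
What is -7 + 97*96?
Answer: 9305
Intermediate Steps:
-7 + 97*96 = -7 + 9312 = 9305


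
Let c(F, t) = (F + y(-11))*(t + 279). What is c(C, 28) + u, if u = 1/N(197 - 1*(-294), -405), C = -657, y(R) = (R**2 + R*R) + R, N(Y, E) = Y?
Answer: -64213961/491 ≈ -1.3078e+5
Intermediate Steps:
y(R) = R + 2*R**2 (y(R) = (R**2 + R**2) + R = 2*R**2 + R = R + 2*R**2)
c(F, t) = (231 + F)*(279 + t) (c(F, t) = (F - 11*(1 + 2*(-11)))*(t + 279) = (F - 11*(1 - 22))*(279 + t) = (F - 11*(-21))*(279 + t) = (F + 231)*(279 + t) = (231 + F)*(279 + t))
u = 1/491 (u = 1/(197 - 1*(-294)) = 1/(197 + 294) = 1/491 ≈ 0.0020367)
c(C, 28) + u = (64449 + 231*28 + 279*(-657) - 657*28) + 1/491 = (64449 + 6468 - 183303 - 18396) + 1/491 = -130782 + 1/491 = -64213961/491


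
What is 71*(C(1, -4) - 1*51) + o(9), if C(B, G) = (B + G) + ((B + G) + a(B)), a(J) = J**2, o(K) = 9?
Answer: -3967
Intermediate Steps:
C(B, G) = B**2 + 2*B + 2*G (C(B, G) = (B + G) + ((B + G) + B**2) = (B + G) + (B + G + B**2) = B**2 + 2*B + 2*G)
71*(C(1, -4) - 1*51) + o(9) = 71*((1**2 + 2*1 + 2*(-4)) - 1*51) + 9 = 71*((1 + 2 - 8) - 51) + 9 = 71*(-5 - 51) + 9 = 71*(-56) + 9 = -3976 + 9 = -3967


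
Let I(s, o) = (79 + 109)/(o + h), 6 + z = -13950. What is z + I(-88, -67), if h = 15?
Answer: -181475/13 ≈ -13960.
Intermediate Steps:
z = -13956 (z = -6 - 13950 = -13956)
I(s, o) = 188/(15 + o) (I(s, o) = (79 + 109)/(o + 15) = 188/(15 + o))
z + I(-88, -67) = -13956 + 188/(15 - 67) = -13956 + 188/(-52) = -13956 + 188*(-1/52) = -13956 - 47/13 = -181475/13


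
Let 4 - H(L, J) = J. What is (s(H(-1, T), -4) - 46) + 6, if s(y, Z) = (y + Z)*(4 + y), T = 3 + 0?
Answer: -55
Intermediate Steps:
T = 3
H(L, J) = 4 - J
s(y, Z) = (4 + y)*(Z + y) (s(y, Z) = (Z + y)*(4 + y) = (4 + y)*(Z + y))
(s(H(-1, T), -4) - 46) + 6 = (((4 - 1*3)² + 4*(-4) + 4*(4 - 1*3) - 4*(4 - 1*3)) - 46) + 6 = (((4 - 3)² - 16 + 4*(4 - 3) - 4*(4 - 3)) - 46) + 6 = ((1² - 16 + 4*1 - 4*1) - 46) + 6 = ((1 - 16 + 4 - 4) - 46) + 6 = (-15 - 46) + 6 = -61 + 6 = -55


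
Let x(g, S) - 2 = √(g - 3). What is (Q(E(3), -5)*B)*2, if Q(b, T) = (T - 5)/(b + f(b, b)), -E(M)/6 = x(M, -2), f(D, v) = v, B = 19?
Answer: 95/6 ≈ 15.833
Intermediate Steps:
x(g, S) = 2 + √(-3 + g) (x(g, S) = 2 + √(g - 3) = 2 + √(-3 + g))
E(M) = -12 - 6*√(-3 + M) (E(M) = -6*(2 + √(-3 + M)) = -12 - 6*√(-3 + M))
Q(b, T) = (-5 + T)/(2*b) (Q(b, T) = (T - 5)/(b + b) = (-5 + T)/((2*b)) = (-5 + T)*(1/(2*b)) = (-5 + T)/(2*b))
(Q(E(3), -5)*B)*2 = (((-5 - 5)/(2*(-12 - 6*√(-3 + 3))))*19)*2 = (((½)*(-10)/(-12 - 6*√0))*19)*2 = (((½)*(-10)/(-12 - 6*0))*19)*2 = (((½)*(-10)/(-12 + 0))*19)*2 = (((½)*(-10)/(-12))*19)*2 = (((½)*(-1/12)*(-10))*19)*2 = ((5/12)*19)*2 = (95/12)*2 = 95/6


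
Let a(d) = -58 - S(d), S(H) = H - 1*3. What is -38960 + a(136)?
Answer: -39151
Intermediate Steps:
S(H) = -3 + H (S(H) = H - 3 = -3 + H)
a(d) = -55 - d (a(d) = -58 - (-3 + d) = -58 + (3 - d) = -55 - d)
-38960 + a(136) = -38960 + (-55 - 1*136) = -38960 + (-55 - 136) = -38960 - 191 = -39151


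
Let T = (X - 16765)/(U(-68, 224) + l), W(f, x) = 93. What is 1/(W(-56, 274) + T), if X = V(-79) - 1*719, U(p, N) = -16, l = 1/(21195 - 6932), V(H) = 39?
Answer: 76069/90013762 ≈ 0.00084508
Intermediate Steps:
l = 1/14263 ≈ 7.0111e-5
X = -680 (X = 39 - 1*719 = 39 - 719 = -680)
T = 82939345/76069 (T = (-680 - 16765)/(-16 + 1/14263) = -17445/(-228207/14263) = -17445*(-14263/228207) = 82939345/76069 ≈ 1090.3)
1/(W(-56, 274) + T) = 1/(93 + 82939345/76069) = 1/(90013762/76069) = 76069/90013762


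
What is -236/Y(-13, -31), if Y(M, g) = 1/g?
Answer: 7316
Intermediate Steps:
-236/Y(-13, -31) = -236/(1/(-31)) = -236/(-1/31) = -236*(-31) = 7316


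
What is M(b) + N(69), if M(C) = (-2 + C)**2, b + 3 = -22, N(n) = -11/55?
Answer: 3644/5 ≈ 728.80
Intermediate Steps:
N(n) = -1/5 (N(n) = -11*1/55 = -1/5)
b = -25 (b = -3 - 22 = -25)
M(b) + N(69) = (-2 - 25)**2 - 1/5 = (-27)**2 - 1/5 = 729 - 1/5 = 3644/5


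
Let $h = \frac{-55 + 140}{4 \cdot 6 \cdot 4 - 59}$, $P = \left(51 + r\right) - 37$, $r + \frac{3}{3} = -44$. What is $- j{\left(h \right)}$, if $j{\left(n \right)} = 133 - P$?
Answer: $-164$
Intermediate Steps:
$r = -45$ ($r = -1 - 44 = -45$)
$P = -31$ ($P = \left(51 - 45\right) - 37 = 6 - 37 = -31$)
$h = \frac{85}{37}$ ($h = \frac{85}{24 \cdot 4 - 59} = \frac{85}{96 - 59} = \frac{85}{37} \approx 2.2973$)
$j{\left(n \right)} = 164$ ($j{\left(n \right)} = 133 - -31 = 133 + 31 = 164$)
$- j{\left(h \right)} = \left(-1\right) 164 = -164$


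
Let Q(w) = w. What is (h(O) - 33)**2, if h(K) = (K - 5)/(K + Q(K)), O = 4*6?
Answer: 2449225/2304 ≈ 1063.0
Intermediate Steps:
O = 24
h(K) = (-5 + K)/(2*K) (h(K) = (K - 5)/(K + K) = (-5 + K)/((2*K)) = (-5 + K)*(1/(2*K)) = (-5 + K)/(2*K))
(h(O) - 33)**2 = ((1/2)*(-5 + 24)/24 - 33)**2 = ((1/2)*(1/24)*19 - 33)**2 = (19/48 - 33)**2 = (-1565/48)**2 = 2449225/2304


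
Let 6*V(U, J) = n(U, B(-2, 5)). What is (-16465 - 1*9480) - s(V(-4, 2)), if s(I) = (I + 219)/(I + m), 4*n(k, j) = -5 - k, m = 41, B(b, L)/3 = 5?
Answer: -25509190/983 ≈ -25950.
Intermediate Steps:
B(b, L) = 15 (B(b, L) = 3*5 = 15)
n(k, j) = -5/4 - k/4 (n(k, j) = (-5 - k)/4 = -5/4 - k/4)
V(U, J) = -5/24 - U/24 (V(U, J) = (-5/4 - U/4)/6 = -5/24 - U/24)
s(I) = (219 + I)/(41 + I) (s(I) = (I + 219)/(I + 41) = (219 + I)/(41 + I))
(-16465 - 1*9480) - s(V(-4, 2)) = (-16465 - 1*9480) - (219 + (-5/24 - 1/24*(-4)))/(41 + (-5/24 - 1/24*(-4))) = (-16465 - 9480) - (219 + (-5/24 + ⅙))/(41 + (-5/24 + ⅙)) = -25945 - (219 - 1/24)/(41 - 1/24) = -25945 - 5255/(983/24*24) = -25945 - 24*5255/(983*24) = -25945 - 1*5255/983 = -25945 - 5255/983 = -25509190/983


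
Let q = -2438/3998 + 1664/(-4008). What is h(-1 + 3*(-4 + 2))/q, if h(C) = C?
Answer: 7010493/1026511 ≈ 6.8294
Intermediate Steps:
q = -1026511/1001499 (q = -2438*1/3998 + 1664*(-1/4008) = -1219/1999 - 208/501 = -1026511/1001499 ≈ -1.0250)
h(-1 + 3*(-4 + 2))/q = (-1 + 3*(-4 + 2))/(-1026511/1001499) = (-1 + 3*(-2))*(-1001499/1026511) = (-1 - 6)*(-1001499/1026511) = -7*(-1001499/1026511) = 7010493/1026511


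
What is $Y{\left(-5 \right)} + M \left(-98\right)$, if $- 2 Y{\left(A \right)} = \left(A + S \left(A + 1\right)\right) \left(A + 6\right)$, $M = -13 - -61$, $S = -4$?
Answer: $- \frac{9419}{2} \approx -4709.5$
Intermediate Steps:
$M = 48$ ($M = -13 + 61 = 48$)
$Y{\left(A \right)} = - \frac{\left(-4 - 3 A\right) \left(6 + A\right)}{2}$ ($Y{\left(A \right)} = - \frac{\left(A - 4 \left(A + 1\right)\right) \left(A + 6\right)}{2} = - \frac{\left(A - 4 \left(1 + A\right)\right) \left(6 + A\right)}{2} = - \frac{\left(A - \left(4 + 4 A\right)\right) \left(6 + A\right)}{2} = - \frac{\left(-4 - 3 A\right) \left(6 + A\right)}{2}$)
$Y{\left(-5 \right)} + M \left(-98\right) = \left(12 + 11 \left(-5\right) + \frac{3 \left(-5\right)^{2}}{2}\right) + 48 \left(-98\right) = \left(12 - 55 + \frac{3}{2} \cdot 25\right) - 4704 = \left(12 - 55 + \frac{75}{2}\right) - 4704 = - \frac{11}{2} - 4704 = - \frac{9419}{2}$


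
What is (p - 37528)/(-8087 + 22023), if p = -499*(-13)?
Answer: -31041/13936 ≈ -2.2274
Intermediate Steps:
p = 6487
(p - 37528)/(-8087 + 22023) = (6487 - 37528)/(-8087 + 22023) = -31041/13936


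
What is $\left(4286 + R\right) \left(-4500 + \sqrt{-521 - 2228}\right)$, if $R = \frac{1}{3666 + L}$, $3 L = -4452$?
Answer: $- \frac{21042119250}{1091} + \frac{9352053 i \sqrt{2749}}{2182} \approx -1.9287 \cdot 10^{7} + 2.2472 \cdot 10^{5} i$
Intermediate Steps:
$L = -1484$ ($L = \frac{1}{3} \left(-4452\right) = -1484$)
$R = \frac{1}{2182}$ ($R = \frac{1}{3666 - 1484} = \frac{1}{2182} \approx 0.00045829$)
$\left(4286 + R\right) \left(-4500 + \sqrt{-521 - 2228}\right) = \left(4286 + \frac{1}{2182}\right) \left(-4500 + \sqrt{-521 - 2228}\right) = \frac{9352053 \left(-4500 + \sqrt{-2749}\right)}{2182} = \frac{9352053 \left(-4500 + i \sqrt{2749}\right)}{2182} = - \frac{21042119250}{1091} + \frac{9352053 i \sqrt{2749}}{2182}$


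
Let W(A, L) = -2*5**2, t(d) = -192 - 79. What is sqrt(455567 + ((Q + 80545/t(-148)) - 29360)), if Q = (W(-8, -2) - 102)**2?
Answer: 36*sqrt(25444461)/271 ≈ 670.08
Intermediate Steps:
t(d) = -271
W(A, L) = -50 (W(A, L) = -2*25 = -50)
Q = 23104 (Q = (-50 - 102)**2 = (-152)**2 = 23104)
sqrt(455567 + ((Q + 80545/t(-148)) - 29360)) = sqrt(455567 + ((23104 + 80545/(-271)) - 29360)) = sqrt(455567 + ((23104 + 80545*(-1/271)) - 29360)) = sqrt(455567 + ((23104 - 80545/271) - 29360)) = sqrt(455567 + (6180639/271 - 29360)) = sqrt(455567 - 1775921/271) = sqrt(121682736/271) = 36*sqrt(25444461)/271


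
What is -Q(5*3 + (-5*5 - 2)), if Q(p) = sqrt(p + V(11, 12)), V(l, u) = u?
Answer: 0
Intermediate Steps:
Q(p) = sqrt(12 + p) (Q(p) = sqrt(p + 12) = sqrt(12 + p))
-Q(5*3 + (-5*5 - 2)) = -sqrt(12 + (5*3 + (-5*5 - 2))) = -sqrt(12 + (15 + (-25 - 2))) = -sqrt(12 + (15 - 27)) = -sqrt(12 - 12) = -sqrt(0) = -1*0 = 0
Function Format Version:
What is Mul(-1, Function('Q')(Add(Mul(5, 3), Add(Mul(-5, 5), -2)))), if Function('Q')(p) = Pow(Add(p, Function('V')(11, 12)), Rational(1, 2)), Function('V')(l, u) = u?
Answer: 0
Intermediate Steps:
Function('Q')(p) = Pow(Add(12, p), Rational(1, 2)) (Function('Q')(p) = Pow(Add(p, 12), Rational(1, 2)) = Pow(Add(12, p), Rational(1, 2)))
Mul(-1, Function('Q')(Add(Mul(5, 3), Add(Mul(-5, 5), -2)))) = Mul(-1, Pow(Add(12, Add(Mul(5, 3), Add(Mul(-5, 5), -2))), Rational(1, 2))) = Mul(-1, Pow(Add(12, Add(15, Add(-25, -2))), Rational(1, 2))) = Mul(-1, Pow(Add(12, Add(15, -27)), Rational(1, 2))) = Mul(-1, Pow(Add(12, -12), Rational(1, 2))) = Mul(-1, Pow(0, Rational(1, 2))) = Mul(-1, 0) = 0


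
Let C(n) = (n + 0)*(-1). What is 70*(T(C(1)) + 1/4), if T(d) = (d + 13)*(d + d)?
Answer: -3325/2 ≈ -1662.5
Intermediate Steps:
C(n) = -n (C(n) = n*(-1) = -n)
T(d) = 2*d*(13 + d) (T(d) = (13 + d)*(2*d) = 2*d*(13 + d))
70*(T(C(1)) + 1/4) = 70*(2*(-1*1)*(13 - 1*1) + 1/4) = 70*(2*(-1)*(13 - 1) + ¼) = 70*(2*(-1)*12 + ¼) = 70*(-24 + ¼) = 70*(-95/4) = -3325/2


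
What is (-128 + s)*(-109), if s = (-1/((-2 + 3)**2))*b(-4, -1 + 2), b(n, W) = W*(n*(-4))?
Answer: 15696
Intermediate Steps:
b(n, W) = -4*W*n (b(n, W) = W*(-4*n) = -4*W*n)
s = -16 (s = (-1/((-2 + 3)**2))*(-4*(-1 + 2)*(-4)) = (-1/(1**2))*(-4*1*(-4)) = -1/1*16 = -1*1*16 = -1*16 = -16)
(-128 + s)*(-109) = (-128 - 16)*(-109) = -144*(-109) = 15696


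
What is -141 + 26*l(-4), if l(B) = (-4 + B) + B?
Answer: -453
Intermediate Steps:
l(B) = -4 + 2*B
-141 + 26*l(-4) = -141 + 26*(-4 + 2*(-4)) = -141 + 26*(-4 - 8) = -141 + 26*(-12) = -141 - 312 = -453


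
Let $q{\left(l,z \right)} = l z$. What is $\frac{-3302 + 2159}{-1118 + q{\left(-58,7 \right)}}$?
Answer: $\frac{3}{4} \approx 0.75$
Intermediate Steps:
$\frac{-3302 + 2159}{-1118 + q{\left(-58,7 \right)}} = \frac{-3302 + 2159}{-1118 - 406} = - \frac{1143}{-1118 - 406} = - \frac{1143}{-1524} = \left(-1143\right) \left(- \frac{1}{1524}\right) = \frac{3}{4}$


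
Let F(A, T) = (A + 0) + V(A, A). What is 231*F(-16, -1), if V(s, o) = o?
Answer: -7392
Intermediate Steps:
F(A, T) = 2*A (F(A, T) = (A + 0) + A = A + A = 2*A)
231*F(-16, -1) = 231*(2*(-16)) = 231*(-32) = -7392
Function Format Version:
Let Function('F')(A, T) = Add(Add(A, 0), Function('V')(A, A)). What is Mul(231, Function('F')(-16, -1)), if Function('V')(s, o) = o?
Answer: -7392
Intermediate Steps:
Function('F')(A, T) = Mul(2, A) (Function('F')(A, T) = Add(Add(A, 0), A) = Add(A, A) = Mul(2, A))
Mul(231, Function('F')(-16, -1)) = Mul(231, Mul(2, -16)) = Mul(231, -32) = -7392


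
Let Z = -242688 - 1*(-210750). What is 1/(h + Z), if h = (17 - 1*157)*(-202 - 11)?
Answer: -1/2118 ≈ -0.00047214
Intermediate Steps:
Z = -31938 (Z = -242688 + 210750 = -31938)
h = 29820 (h = (17 - 157)*(-213) = -140*(-213) = 29820)
1/(h + Z) = 1/(29820 - 31938) = 1/(-2118) = -1/2118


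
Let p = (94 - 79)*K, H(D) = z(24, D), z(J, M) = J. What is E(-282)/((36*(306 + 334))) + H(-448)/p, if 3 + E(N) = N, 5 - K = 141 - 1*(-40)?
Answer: -1813/84480 ≈ -0.021461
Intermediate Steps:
K = -176 (K = 5 - (141 - 1*(-40)) = 5 - (141 + 40) = 5 - 1*181 = 5 - 181 = -176)
H(D) = 24
E(N) = -3 + N
p = -2640 (p = (94 - 79)*(-176) = 15*(-176) = -2640)
E(-282)/((36*(306 + 334))) + H(-448)/p = (-3 - 282)/((36*(306 + 334))) + 24/(-2640) = -285/(36*640) + 24*(-1/2640) = -285/23040 - 1/110 = -285*1/23040 - 1/110 = -19/1536 - 1/110 = -1813/84480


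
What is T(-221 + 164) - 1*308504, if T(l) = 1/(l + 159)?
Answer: -31467407/102 ≈ -3.0850e+5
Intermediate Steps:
T(l) = 1/(159 + l)
T(-221 + 164) - 1*308504 = 1/(159 + (-221 + 164)) - 1*308504 = 1/(159 - 57) - 308504 = 1/102 - 308504 = -31467407/102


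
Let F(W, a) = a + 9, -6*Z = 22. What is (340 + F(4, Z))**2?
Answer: 1073296/9 ≈ 1.1926e+5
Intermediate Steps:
Z = -11/3 (Z = -1/6*22 = -11/3 ≈ -3.6667)
F(W, a) = 9 + a
(340 + F(4, Z))**2 = (340 + (9 - 11/3))**2 = (340 + 16/3)**2 = (1036/3)**2 = 1073296/9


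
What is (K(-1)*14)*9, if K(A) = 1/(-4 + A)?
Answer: -126/5 ≈ -25.200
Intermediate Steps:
(K(-1)*14)*9 = (14/(-4 - 1))*9 = (14/(-5))*9 = -⅕*14*9 = -14/5*9 = -126/5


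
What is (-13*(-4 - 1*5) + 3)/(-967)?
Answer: -120/967 ≈ -0.12410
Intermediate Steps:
(-13*(-4 - 1*5) + 3)/(-967) = (-13*(-4 - 5) + 3)*(-1/967) = (-13*(-9) + 3)*(-1/967) = (117 + 3)*(-1/967) = 120*(-1/967) = -120/967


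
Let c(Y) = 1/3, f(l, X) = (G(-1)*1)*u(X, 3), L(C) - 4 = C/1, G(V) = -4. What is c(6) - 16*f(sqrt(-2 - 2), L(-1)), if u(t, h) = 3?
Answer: 577/3 ≈ 192.33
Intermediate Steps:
L(C) = 4 + C (L(C) = 4 + C/1 = 4 + C*1 = 4 + C)
f(l, X) = -12 (f(l, X) = -4*1*3 = -4*3 = -12)
c(Y) = 1/3
c(6) - 16*f(sqrt(-2 - 2), L(-1)) = 1/3 - 16*(-12) = 1/3 + 192 = 577/3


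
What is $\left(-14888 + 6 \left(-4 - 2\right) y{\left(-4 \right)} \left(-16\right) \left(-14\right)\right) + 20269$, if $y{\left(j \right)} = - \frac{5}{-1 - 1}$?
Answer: $-14779$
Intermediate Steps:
$y{\left(j \right)} = \frac{5}{2}$ ($y{\left(j \right)} = - \frac{5}{-1 - 1} = - \frac{5}{-2} = \left(-5\right) \left(- \frac{1}{2}\right) = \frac{5}{2}$)
$\left(-14888 + 6 \left(-4 - 2\right) y{\left(-4 \right)} \left(-16\right) \left(-14\right)\right) + 20269 = \left(-14888 + 6 \left(-4 - 2\right) \frac{5}{2} \left(-16\right) \left(-14\right)\right) + 20269 = \left(-14888 + 6 \left(-6\right) \frac{5}{2} \left(-16\right) \left(-14\right)\right) + 20269 = \left(-14888 + \left(-36\right) \frac{5}{2} \left(-16\right) \left(-14\right)\right) + 20269 = \left(-14888 + \left(-90\right) \left(-16\right) \left(-14\right)\right) + 20269 = \left(-14888 + 1440 \left(-14\right)\right) + 20269 = \left(-14888 - 20160\right) + 20269 = -35048 + 20269 = -14779$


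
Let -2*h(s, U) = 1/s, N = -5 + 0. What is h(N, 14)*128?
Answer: 64/5 ≈ 12.800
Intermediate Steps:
N = -5
h(s, U) = -1/(2*s)
h(N, 14)*128 = -½/(-5)*128 = -½*(-⅕)*128 = (⅒)*128 = 64/5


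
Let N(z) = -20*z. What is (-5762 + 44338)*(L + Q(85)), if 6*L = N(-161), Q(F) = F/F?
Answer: 62223088/3 ≈ 2.0741e+7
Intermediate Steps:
Q(F) = 1
L = 1610/3 (L = (-20*(-161))/6 = (⅙)*3220 = 1610/3 ≈ 536.67)
(-5762 + 44338)*(L + Q(85)) = (-5762 + 44338)*(1610/3 + 1) = 38576*(1613/3) = 62223088/3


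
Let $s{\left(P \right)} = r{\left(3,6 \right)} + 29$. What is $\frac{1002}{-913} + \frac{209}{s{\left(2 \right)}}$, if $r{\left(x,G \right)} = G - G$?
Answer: $\frac{161759}{26477} \approx 6.1094$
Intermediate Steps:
$r{\left(x,G \right)} = 0$
$s{\left(P \right)} = 29$ ($s{\left(P \right)} = 0 + 29 = 29$)
$\frac{1002}{-913} + \frac{209}{s{\left(2 \right)}} = \frac{1002}{-913} + \frac{209}{29} = 1002 \left(- \frac{1}{913}\right) + 209 \cdot \frac{1}{29} = - \frac{1002}{913} + \frac{209}{29} = \frac{161759}{26477}$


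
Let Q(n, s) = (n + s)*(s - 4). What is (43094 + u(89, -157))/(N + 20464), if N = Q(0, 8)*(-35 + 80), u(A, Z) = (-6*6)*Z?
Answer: 24373/10952 ≈ 2.2254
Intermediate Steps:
Q(n, s) = (-4 + s)*(n + s) (Q(n, s) = (n + s)*(-4 + s) = (-4 + s)*(n + s))
u(A, Z) = -36*Z
N = 1440 (N = (8**2 - 4*0 - 4*8 + 0*8)*(-35 + 80) = (64 + 0 - 32 + 0)*45 = 32*45 = 1440)
(43094 + u(89, -157))/(N + 20464) = (43094 - 36*(-157))/(1440 + 20464) = (43094 + 5652)/21904 = 48746*(1/21904) = 24373/10952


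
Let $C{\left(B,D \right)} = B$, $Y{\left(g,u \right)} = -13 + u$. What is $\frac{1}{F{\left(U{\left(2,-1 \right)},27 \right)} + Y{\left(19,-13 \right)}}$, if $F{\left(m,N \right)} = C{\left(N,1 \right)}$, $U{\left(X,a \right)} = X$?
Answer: $1$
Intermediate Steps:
$F{\left(m,N \right)} = N$
$\frac{1}{F{\left(U{\left(2,-1 \right)},27 \right)} + Y{\left(19,-13 \right)}} = \frac{1}{27 - 26} = 1^{-1} = 1$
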